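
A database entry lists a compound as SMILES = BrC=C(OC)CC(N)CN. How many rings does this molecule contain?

In SMILES, each pair of matching ring-closure digits denotes one ring-closing bond; the number of such bonds equals the number of independent rings.
Ring-closure bonds here: 0.

0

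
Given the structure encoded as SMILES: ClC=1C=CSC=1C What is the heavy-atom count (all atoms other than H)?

Every atom symbol written in the SMILES (organic subset) is one heavy atom; implicit H are not written.
Heavy atoms by element → C:5, Cl:1, S:1.
Total: 7.

7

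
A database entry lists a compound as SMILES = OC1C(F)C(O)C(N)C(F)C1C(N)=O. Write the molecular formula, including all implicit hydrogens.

C7H12F2N2O3

Walk through each heavy atom and fill implicit hydrogens from standard valence (C 4, N 3, O 2, S 2, halogen 1):
  atom 1: O, bond orders sum to 1 (valence 2) → 1 H
  atom 2: C, bond orders sum to 3 (valence 4) → 1 H
  atom 3: C, bond orders sum to 3 (valence 4) → 1 H
  atom 4: F (halogen, monovalent) → 0 H
  atom 5: C, bond orders sum to 3 (valence 4) → 1 H
  atom 6: O, bond orders sum to 1 (valence 2) → 1 H
  atom 7: C, bond orders sum to 3 (valence 4) → 1 H
  atom 8: N, bond orders sum to 1 (valence 3) → 2 H
  atom 9: C, bond orders sum to 3 (valence 4) → 1 H
  atom 10: F (halogen, monovalent) → 0 H
  atom 11: C, bond orders sum to 3 (valence 4) → 1 H
  atom 12: C, bond orders sum to 4 (valence 4) → 0 H
  atom 13: N, bond orders sum to 1 (valence 3) → 2 H
  atom 14: O, bond orders sum to 2 (valence 2) → 0 H
Totals → C:7, H:12, F:2, N:2, O:3.
In Hill order: C7H12F2N2O3.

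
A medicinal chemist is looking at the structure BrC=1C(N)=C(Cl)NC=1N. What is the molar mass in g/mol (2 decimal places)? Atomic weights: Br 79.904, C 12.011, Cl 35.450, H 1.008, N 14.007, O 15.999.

210.46 g/mol

First, the molecular formula is C4H5BrClN3 (counting implicit H from valence).
  Br: 1 × 79.904 = 79.904
  C: 4 × 12.011 = 48.044
  Cl: 1 × 35.450 = 35.450
  H: 5 × 1.008 = 5.040
  N: 3 × 14.007 = 42.021
Sum: 1×79.904 + 4×12.011 + 1×35.450 + 5×1.008 + 3×14.007 = 210.459 → 210.46 g/mol.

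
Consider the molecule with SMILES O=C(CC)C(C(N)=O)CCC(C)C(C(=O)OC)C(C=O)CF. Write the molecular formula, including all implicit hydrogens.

C15H24FNO5

Walk through each heavy atom and fill implicit hydrogens from standard valence (C 4, N 3, O 2, S 2, halogen 1):
  atom 1: O, bond orders sum to 2 (valence 2) → 0 H
  atom 2: C, bond orders sum to 4 (valence 4) → 0 H
  atom 3: C, bond orders sum to 2 (valence 4) → 2 H
  atom 4: C, bond orders sum to 1 (valence 4) → 3 H
  atom 5: C, bond orders sum to 3 (valence 4) → 1 H
  atom 6: C, bond orders sum to 4 (valence 4) → 0 H
  atom 7: N, bond orders sum to 1 (valence 3) → 2 H
  atom 8: O, bond orders sum to 2 (valence 2) → 0 H
  atom 9: C, bond orders sum to 2 (valence 4) → 2 H
  atom 10: C, bond orders sum to 2 (valence 4) → 2 H
  atom 11: C, bond orders sum to 3 (valence 4) → 1 H
  atom 12: C, bond orders sum to 1 (valence 4) → 3 H
  atom 13: C, bond orders sum to 3 (valence 4) → 1 H
  atom 14: C, bond orders sum to 4 (valence 4) → 0 H
  atom 15: O, bond orders sum to 2 (valence 2) → 0 H
  atom 16: O, bond orders sum to 2 (valence 2) → 0 H
  atom 17: C, bond orders sum to 1 (valence 4) → 3 H
  atom 18: C, bond orders sum to 3 (valence 4) → 1 H
  atom 19: C, bond orders sum to 3 (valence 4) → 1 H
  atom 20: O, bond orders sum to 2 (valence 2) → 0 H
  atom 21: C, bond orders sum to 2 (valence 4) → 2 H
  atom 22: F (halogen, monovalent) → 0 H
Totals → C:15, H:24, F:1, N:1, O:5.
In Hill order: C15H24FNO5.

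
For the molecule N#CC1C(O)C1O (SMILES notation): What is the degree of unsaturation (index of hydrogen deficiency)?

3

Molecular formula: C4H5NO2.
DoU = (2C + 2 + N − H − X) / 2, where X is the halogen count and O/S are ignored.
    = (2·4 + 2 + 1 − 5 − 0) / 2 = 6 / 2 = 3.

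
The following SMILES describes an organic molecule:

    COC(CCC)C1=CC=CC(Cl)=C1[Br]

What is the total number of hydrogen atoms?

Walk through each heavy atom and fill implicit hydrogens from standard valence (C 4, N 3, O 2, S 2, halogen 1):
  atom 1: C, bond orders sum to 1 (valence 4) → 3 H
  atom 2: O, bond orders sum to 2 (valence 2) → 0 H
  atom 3: C, bond orders sum to 3 (valence 4) → 1 H
  atom 4: C, bond orders sum to 2 (valence 4) → 2 H
  atom 5: C, bond orders sum to 2 (valence 4) → 2 H
  atom 6: C, bond orders sum to 1 (valence 4) → 3 H
  atom 7: C, bond orders sum to 4 (valence 4) → 0 H
  atom 8: C, bond orders sum to 3 (valence 4) → 1 H
  atom 9: C, bond orders sum to 3 (valence 4) → 1 H
  atom 10: C, bond orders sum to 3 (valence 4) → 1 H
  atom 11: C, bond orders sum to 4 (valence 4) → 0 H
  atom 12: Cl (halogen, monovalent) → 0 H
  atom 13: C, bond orders sum to 4 (valence 4) → 0 H
  atom 14: Br with explicit H count 0
Total hydrogens: 14.

14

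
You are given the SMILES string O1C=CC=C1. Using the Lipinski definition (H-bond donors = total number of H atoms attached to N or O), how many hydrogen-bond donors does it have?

0

Donors: find every N or O and count the H atoms it carries.
  atom 1 (O): bond orders sum to 2 → 0 H
Lipinski HBD = 0.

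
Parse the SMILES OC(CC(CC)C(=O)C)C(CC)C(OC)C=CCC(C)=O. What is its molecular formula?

Walk through each heavy atom and fill implicit hydrogens from standard valence (C 4, N 3, O 2, S 2, halogen 1):
  atom 1: O, bond orders sum to 1 (valence 2) → 1 H
  atom 2: C, bond orders sum to 3 (valence 4) → 1 H
  atom 3: C, bond orders sum to 2 (valence 4) → 2 H
  atom 4: C, bond orders sum to 3 (valence 4) → 1 H
  atom 5: C, bond orders sum to 2 (valence 4) → 2 H
  atom 6: C, bond orders sum to 1 (valence 4) → 3 H
  atom 7: C, bond orders sum to 4 (valence 4) → 0 H
  atom 8: O, bond orders sum to 2 (valence 2) → 0 H
  atom 9: C, bond orders sum to 1 (valence 4) → 3 H
  atom 10: C, bond orders sum to 3 (valence 4) → 1 H
  atom 11: C, bond orders sum to 2 (valence 4) → 2 H
  atom 12: C, bond orders sum to 1 (valence 4) → 3 H
  atom 13: C, bond orders sum to 3 (valence 4) → 1 H
  atom 14: O, bond orders sum to 2 (valence 2) → 0 H
  atom 15: C, bond orders sum to 1 (valence 4) → 3 H
  atom 16: C, bond orders sum to 3 (valence 4) → 1 H
  atom 17: C, bond orders sum to 3 (valence 4) → 1 H
  atom 18: C, bond orders sum to 2 (valence 4) → 2 H
  atom 19: C, bond orders sum to 4 (valence 4) → 0 H
  atom 20: C, bond orders sum to 1 (valence 4) → 3 H
  atom 21: O, bond orders sum to 2 (valence 2) → 0 H
Totals → C:17, H:30, O:4.

C17H30O4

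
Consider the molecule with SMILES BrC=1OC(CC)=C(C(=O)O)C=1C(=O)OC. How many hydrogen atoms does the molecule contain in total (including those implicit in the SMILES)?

9

Walk through each heavy atom and fill implicit hydrogens from standard valence (C 4, N 3, O 2, S 2, halogen 1):
  atom 1: Br (halogen, monovalent) → 0 H
  atom 2: C, bond orders sum to 4 (valence 4) → 0 H
  atom 3: O, bond orders sum to 2 (valence 2) → 0 H
  atom 4: C, bond orders sum to 4 (valence 4) → 0 H
  atom 5: C, bond orders sum to 2 (valence 4) → 2 H
  atom 6: C, bond orders sum to 1 (valence 4) → 3 H
  atom 7: C, bond orders sum to 4 (valence 4) → 0 H
  atom 8: C, bond orders sum to 4 (valence 4) → 0 H
  atom 9: O, bond orders sum to 2 (valence 2) → 0 H
  atom 10: O, bond orders sum to 1 (valence 2) → 1 H
  atom 11: C, bond orders sum to 4 (valence 4) → 0 H
  atom 12: C, bond orders sum to 4 (valence 4) → 0 H
  atom 13: O, bond orders sum to 2 (valence 2) → 0 H
  atom 14: O, bond orders sum to 2 (valence 2) → 0 H
  atom 15: C, bond orders sum to 1 (valence 4) → 3 H
Total hydrogens: 9.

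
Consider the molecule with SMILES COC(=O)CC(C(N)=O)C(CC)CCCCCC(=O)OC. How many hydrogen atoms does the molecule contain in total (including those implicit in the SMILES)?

Walk through each heavy atom and fill implicit hydrogens from standard valence (C 4, N 3, O 2, S 2, halogen 1):
  atom 1: C, bond orders sum to 1 (valence 4) → 3 H
  atom 2: O, bond orders sum to 2 (valence 2) → 0 H
  atom 3: C, bond orders sum to 4 (valence 4) → 0 H
  atom 4: O, bond orders sum to 2 (valence 2) → 0 H
  atom 5: C, bond orders sum to 2 (valence 4) → 2 H
  atom 6: C, bond orders sum to 3 (valence 4) → 1 H
  atom 7: C, bond orders sum to 4 (valence 4) → 0 H
  atom 8: N, bond orders sum to 1 (valence 3) → 2 H
  atom 9: O, bond orders sum to 2 (valence 2) → 0 H
  atom 10: C, bond orders sum to 3 (valence 4) → 1 H
  atom 11: C, bond orders sum to 2 (valence 4) → 2 H
  atom 12: C, bond orders sum to 1 (valence 4) → 3 H
  atom 13: C, bond orders sum to 2 (valence 4) → 2 H
  atom 14: C, bond orders sum to 2 (valence 4) → 2 H
  atom 15: C, bond orders sum to 2 (valence 4) → 2 H
  atom 16: C, bond orders sum to 2 (valence 4) → 2 H
  atom 17: C, bond orders sum to 2 (valence 4) → 2 H
  atom 18: C, bond orders sum to 4 (valence 4) → 0 H
  atom 19: O, bond orders sum to 2 (valence 2) → 0 H
  atom 20: O, bond orders sum to 2 (valence 2) → 0 H
  atom 21: C, bond orders sum to 1 (valence 4) → 3 H
Total hydrogens: 27.

27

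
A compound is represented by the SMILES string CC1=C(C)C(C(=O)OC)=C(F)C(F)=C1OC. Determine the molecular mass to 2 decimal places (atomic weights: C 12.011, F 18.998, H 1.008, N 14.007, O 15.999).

First, the molecular formula is C11H12F2O3 (counting implicit H from valence).
  C: 11 × 12.011 = 132.121
  F: 2 × 18.998 = 37.996
  H: 12 × 1.008 = 12.096
  O: 3 × 15.999 = 47.997
Sum: 11×12.011 + 2×18.998 + 12×1.008 + 3×15.999 = 230.210 → 230.21 g/mol.

230.21 g/mol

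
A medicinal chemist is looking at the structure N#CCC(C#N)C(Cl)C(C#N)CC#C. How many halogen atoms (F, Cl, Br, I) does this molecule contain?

1

Halogen atoms appear at heavy-atom position 8 (1×Cl).
Other groups present: 1 alkyne, 3 nitrile.
Halogen count: 1.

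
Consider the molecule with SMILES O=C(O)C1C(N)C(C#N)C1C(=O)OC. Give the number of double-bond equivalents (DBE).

5

Degree of unsaturation = (number of rings) + (number of π bonds).
Ring closures in the SMILES: 1.
π bonds: 2 double bonds (each 1 DoU), 1 triple bond (each 2 DoU) → 4 DoU from unsaturation.
Total DoU = 1 + 4 = 5.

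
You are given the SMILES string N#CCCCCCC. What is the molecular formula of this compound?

C7H13N

Walk through each heavy atom and fill implicit hydrogens from standard valence (C 4, N 3, O 2, S 2, halogen 1):
  atom 1: N, bond orders sum to 3 (valence 3) → 0 H
  atom 2: C, bond orders sum to 4 (valence 4) → 0 H
  atom 3: C, bond orders sum to 2 (valence 4) → 2 H
  atom 4: C, bond orders sum to 2 (valence 4) → 2 H
  atom 5: C, bond orders sum to 2 (valence 4) → 2 H
  atom 6: C, bond orders sum to 2 (valence 4) → 2 H
  atom 7: C, bond orders sum to 2 (valence 4) → 2 H
  atom 8: C, bond orders sum to 1 (valence 4) → 3 H
Totals → C:7, H:13, N:1.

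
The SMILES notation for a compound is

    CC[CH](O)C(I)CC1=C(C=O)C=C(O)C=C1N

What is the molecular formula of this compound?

Walk through each heavy atom and fill implicit hydrogens from standard valence (C 4, N 3, O 2, S 2, halogen 1):
  atom 1: C, bond orders sum to 1 (valence 4) → 3 H
  atom 2: C, bond orders sum to 2 (valence 4) → 2 H
  atom 3: C with explicit H count 1
  atom 4: O, bond orders sum to 1 (valence 2) → 1 H
  atom 5: C, bond orders sum to 3 (valence 4) → 1 H
  atom 6: I (halogen, monovalent) → 0 H
  atom 7: C, bond orders sum to 2 (valence 4) → 2 H
  atom 8: C, bond orders sum to 4 (valence 4) → 0 H
  atom 9: C, bond orders sum to 4 (valence 4) → 0 H
  atom 10: C, bond orders sum to 3 (valence 4) → 1 H
  atom 11: O, bond orders sum to 2 (valence 2) → 0 H
  atom 12: C, bond orders sum to 3 (valence 4) → 1 H
  atom 13: C, bond orders sum to 4 (valence 4) → 0 H
  atom 14: O, bond orders sum to 1 (valence 2) → 1 H
  atom 15: C, bond orders sum to 3 (valence 4) → 1 H
  atom 16: C, bond orders sum to 4 (valence 4) → 0 H
  atom 17: N, bond orders sum to 1 (valence 3) → 2 H
Totals → C:12, H:16, I:1, N:1, O:3.

C12H16INO3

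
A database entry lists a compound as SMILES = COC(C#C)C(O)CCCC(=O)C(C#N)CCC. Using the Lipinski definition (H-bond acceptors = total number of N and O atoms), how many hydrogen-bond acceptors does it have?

4

N atoms: 1; O atoms: 3.
Lipinski HBA = 1 + 3 = 4.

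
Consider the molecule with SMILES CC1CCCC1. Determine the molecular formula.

C6H12

Walk through each heavy atom and fill implicit hydrogens from standard valence (C 4, N 3, O 2, S 2, halogen 1):
  atom 1: C, bond orders sum to 1 (valence 4) → 3 H
  atom 2: C, bond orders sum to 3 (valence 4) → 1 H
  atom 3: C, bond orders sum to 2 (valence 4) → 2 H
  atom 4: C, bond orders sum to 2 (valence 4) → 2 H
  atom 5: C, bond orders sum to 2 (valence 4) → 2 H
  atom 6: C, bond orders sum to 2 (valence 4) → 2 H
Totals → C:6, H:12.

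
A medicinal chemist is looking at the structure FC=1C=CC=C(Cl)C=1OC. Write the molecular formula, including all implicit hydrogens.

Walk through each heavy atom and fill implicit hydrogens from standard valence (C 4, N 3, O 2, S 2, halogen 1):
  atom 1: F (halogen, monovalent) → 0 H
  atom 2: C, bond orders sum to 4 (valence 4) → 0 H
  atom 3: C, bond orders sum to 3 (valence 4) → 1 H
  atom 4: C, bond orders sum to 3 (valence 4) → 1 H
  atom 5: C, bond orders sum to 3 (valence 4) → 1 H
  atom 6: C, bond orders sum to 4 (valence 4) → 0 H
  atom 7: Cl (halogen, monovalent) → 0 H
  atom 8: C, bond orders sum to 4 (valence 4) → 0 H
  atom 9: O, bond orders sum to 2 (valence 2) → 0 H
  atom 10: C, bond orders sum to 1 (valence 4) → 3 H
Totals → C:7, H:6, Cl:1, F:1, O:1.

C7H6ClFO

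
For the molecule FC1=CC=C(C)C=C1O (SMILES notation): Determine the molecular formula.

C7H7FO

Walk through each heavy atom and fill implicit hydrogens from standard valence (C 4, N 3, O 2, S 2, halogen 1):
  atom 1: F (halogen, monovalent) → 0 H
  atom 2: C, bond orders sum to 4 (valence 4) → 0 H
  atom 3: C, bond orders sum to 3 (valence 4) → 1 H
  atom 4: C, bond orders sum to 3 (valence 4) → 1 H
  atom 5: C, bond orders sum to 4 (valence 4) → 0 H
  atom 6: C, bond orders sum to 1 (valence 4) → 3 H
  atom 7: C, bond orders sum to 3 (valence 4) → 1 H
  atom 8: C, bond orders sum to 4 (valence 4) → 0 H
  atom 9: O, bond orders sum to 1 (valence 2) → 1 H
Totals → C:7, H:7, F:1, O:1.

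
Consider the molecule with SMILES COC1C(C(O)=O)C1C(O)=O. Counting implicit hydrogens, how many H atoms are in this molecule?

8

Walk through each heavy atom and fill implicit hydrogens from standard valence (C 4, N 3, O 2, S 2, halogen 1):
  atom 1: C, bond orders sum to 1 (valence 4) → 3 H
  atom 2: O, bond orders sum to 2 (valence 2) → 0 H
  atom 3: C, bond orders sum to 3 (valence 4) → 1 H
  atom 4: C, bond orders sum to 3 (valence 4) → 1 H
  atom 5: C, bond orders sum to 4 (valence 4) → 0 H
  atom 6: O, bond orders sum to 1 (valence 2) → 1 H
  atom 7: O, bond orders sum to 2 (valence 2) → 0 H
  atom 8: C, bond orders sum to 3 (valence 4) → 1 H
  atom 9: C, bond orders sum to 4 (valence 4) → 0 H
  atom 10: O, bond orders sum to 1 (valence 2) → 1 H
  atom 11: O, bond orders sum to 2 (valence 2) → 0 H
Total hydrogens: 8.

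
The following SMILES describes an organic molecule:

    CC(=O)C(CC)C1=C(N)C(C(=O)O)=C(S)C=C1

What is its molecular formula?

Walk through each heavy atom and fill implicit hydrogens from standard valence (C 4, N 3, O 2, S 2, halogen 1):
  atom 1: C, bond orders sum to 1 (valence 4) → 3 H
  atom 2: C, bond orders sum to 4 (valence 4) → 0 H
  atom 3: O, bond orders sum to 2 (valence 2) → 0 H
  atom 4: C, bond orders sum to 3 (valence 4) → 1 H
  atom 5: C, bond orders sum to 2 (valence 4) → 2 H
  atom 6: C, bond orders sum to 1 (valence 4) → 3 H
  atom 7: C, bond orders sum to 4 (valence 4) → 0 H
  atom 8: C, bond orders sum to 4 (valence 4) → 0 H
  atom 9: N, bond orders sum to 1 (valence 3) → 2 H
  atom 10: C, bond orders sum to 4 (valence 4) → 0 H
  atom 11: C, bond orders sum to 4 (valence 4) → 0 H
  atom 12: O, bond orders sum to 2 (valence 2) → 0 H
  atom 13: O, bond orders sum to 1 (valence 2) → 1 H
  atom 14: C, bond orders sum to 4 (valence 4) → 0 H
  atom 15: S, bond orders sum to 1 (valence 2) → 1 H
  atom 16: C, bond orders sum to 3 (valence 4) → 1 H
  atom 17: C, bond orders sum to 3 (valence 4) → 1 H
Totals → C:12, H:15, N:1, O:3, S:1.

C12H15NO3S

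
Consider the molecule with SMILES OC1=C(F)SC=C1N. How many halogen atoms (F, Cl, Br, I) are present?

Halogen atoms appear at heavy-atom position 4 (1×F).
Other groups present: 1 hydroxyl, 1 primary amine.
Halogen count: 1.

1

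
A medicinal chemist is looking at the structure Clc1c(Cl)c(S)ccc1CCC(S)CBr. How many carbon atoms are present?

Count every carbon token in the SMILES (each C, including those in ring-closure positions and inside branches).
Carbon count: 10.

10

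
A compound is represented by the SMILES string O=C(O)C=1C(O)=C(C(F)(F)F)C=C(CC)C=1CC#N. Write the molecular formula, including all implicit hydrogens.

Walk through each heavy atom and fill implicit hydrogens from standard valence (C 4, N 3, O 2, S 2, halogen 1):
  atom 1: O, bond orders sum to 2 (valence 2) → 0 H
  atom 2: C, bond orders sum to 4 (valence 4) → 0 H
  atom 3: O, bond orders sum to 1 (valence 2) → 1 H
  atom 4: C, bond orders sum to 4 (valence 4) → 0 H
  atom 5: C, bond orders sum to 4 (valence 4) → 0 H
  atom 6: O, bond orders sum to 1 (valence 2) → 1 H
  atom 7: C, bond orders sum to 4 (valence 4) → 0 H
  atom 8: C, bond orders sum to 4 (valence 4) → 0 H
  atom 9: F (halogen, monovalent) → 0 H
  atom 10: F (halogen, monovalent) → 0 H
  atom 11: F (halogen, monovalent) → 0 H
  atom 12: C, bond orders sum to 3 (valence 4) → 1 H
  atom 13: C, bond orders sum to 4 (valence 4) → 0 H
  atom 14: C, bond orders sum to 2 (valence 4) → 2 H
  atom 15: C, bond orders sum to 1 (valence 4) → 3 H
  atom 16: C, bond orders sum to 4 (valence 4) → 0 H
  atom 17: C, bond orders sum to 2 (valence 4) → 2 H
  atom 18: C, bond orders sum to 4 (valence 4) → 0 H
  atom 19: N, bond orders sum to 3 (valence 3) → 0 H
Totals → C:12, H:10, F:3, N:1, O:3.
In Hill order: C12H10F3NO3.

C12H10F3NO3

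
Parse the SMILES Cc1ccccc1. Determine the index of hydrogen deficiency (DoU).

4

Molecular formula: C7H8.
DoU = (2C + 2 + N − H − X) / 2, where X is the halogen count and O/S are ignored.
    = (2·7 + 2 + 0 − 8 − 0) / 2 = 8 / 2 = 4.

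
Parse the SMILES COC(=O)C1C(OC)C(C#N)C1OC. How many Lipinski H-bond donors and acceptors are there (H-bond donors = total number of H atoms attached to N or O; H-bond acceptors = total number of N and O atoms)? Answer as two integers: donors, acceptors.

Donors: find every N or O and count the H atoms it carries.
  atom 2 (O): bond orders sum to 2 → 0 H
  atom 4 (O): bond orders sum to 2 → 0 H
  atom 7 (O): bond orders sum to 2 → 0 H
  atom 11 (N): bond orders sum to 3 → 0 H
  atom 13 (O): bond orders sum to 2 → 0 H
Lipinski HBD = 0.
Acceptors: N atoms = 1, O atoms = 4 → HBA = 5.

0, 5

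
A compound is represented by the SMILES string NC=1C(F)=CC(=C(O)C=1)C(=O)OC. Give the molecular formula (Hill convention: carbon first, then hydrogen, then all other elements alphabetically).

C8H8FNO3

Walk through each heavy atom and fill implicit hydrogens from standard valence (C 4, N 3, O 2, S 2, halogen 1):
  atom 1: N, bond orders sum to 1 (valence 3) → 2 H
  atom 2: C, bond orders sum to 4 (valence 4) → 0 H
  atom 3: C, bond orders sum to 4 (valence 4) → 0 H
  atom 4: F (halogen, monovalent) → 0 H
  atom 5: C, bond orders sum to 3 (valence 4) → 1 H
  atom 6: C, bond orders sum to 4 (valence 4) → 0 H
  atom 7: C, bond orders sum to 4 (valence 4) → 0 H
  atom 8: O, bond orders sum to 1 (valence 2) → 1 H
  atom 9: C, bond orders sum to 3 (valence 4) → 1 H
  atom 10: C, bond orders sum to 4 (valence 4) → 0 H
  atom 11: O, bond orders sum to 2 (valence 2) → 0 H
  atom 12: O, bond orders sum to 2 (valence 2) → 0 H
  atom 13: C, bond orders sum to 1 (valence 4) → 3 H
Totals → C:8, H:8, F:1, N:1, O:3.
In Hill order: C8H8FNO3.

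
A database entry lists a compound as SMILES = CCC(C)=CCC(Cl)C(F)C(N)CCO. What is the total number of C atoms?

11

Count every carbon token in the SMILES (each C, including those in ring-closure positions and inside branches).
Carbon count: 11.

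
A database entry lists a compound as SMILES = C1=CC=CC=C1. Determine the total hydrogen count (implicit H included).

6

Walk through each heavy atom and fill implicit hydrogens from standard valence (C 4, N 3, O 2, S 2, halogen 1):
  atom 1: C, bond orders sum to 3 (valence 4) → 1 H
  atom 2: C, bond orders sum to 3 (valence 4) → 1 H
  atom 3: C, bond orders sum to 3 (valence 4) → 1 H
  atom 4: C, bond orders sum to 3 (valence 4) → 1 H
  atom 5: C, bond orders sum to 3 (valence 4) → 1 H
  atom 6: C, bond orders sum to 3 (valence 4) → 1 H
Total hydrogens: 6.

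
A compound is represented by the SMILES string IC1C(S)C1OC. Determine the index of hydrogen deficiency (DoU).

Molecular formula: C4H7IOS.
DoU = (2C + 2 + N − H − X) / 2, where X is the halogen count and O/S are ignored.
    = (2·4 + 2 + 0 − 7 − 1) / 2 = 2 / 2 = 1.

1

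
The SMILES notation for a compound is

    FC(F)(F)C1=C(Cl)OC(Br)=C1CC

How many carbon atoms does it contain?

Count every carbon token in the SMILES (each C, including those in ring-closure positions and inside branches).
Carbon count: 7.

7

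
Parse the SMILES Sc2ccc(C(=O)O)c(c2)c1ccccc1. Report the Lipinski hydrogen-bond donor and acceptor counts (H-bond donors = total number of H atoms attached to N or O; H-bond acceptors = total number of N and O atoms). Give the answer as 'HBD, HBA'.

1, 2

Donors: find every N or O and count the H atoms it carries.
  atom 7 (O): bond orders sum to 2 → 0 H
  atom 8 (O): bond orders sum to 1 → 1 H
Lipinski HBD = 1.
Acceptors: N atoms = 0, O atoms = 2 → HBA = 2.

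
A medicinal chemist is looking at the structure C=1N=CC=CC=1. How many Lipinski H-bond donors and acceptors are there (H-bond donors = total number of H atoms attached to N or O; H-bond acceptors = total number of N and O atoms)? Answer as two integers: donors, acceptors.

Donors: find every N or O and count the H atoms it carries.
  atom 2 (N): bond orders sum to 3 → 0 H
Lipinski HBD = 0.
Acceptors: N atoms = 1, O atoms = 0 → HBA = 1.

0, 1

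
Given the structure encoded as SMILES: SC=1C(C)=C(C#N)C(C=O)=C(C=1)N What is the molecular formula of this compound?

Walk through each heavy atom and fill implicit hydrogens from standard valence (C 4, N 3, O 2, S 2, halogen 1):
  atom 1: S, bond orders sum to 1 (valence 2) → 1 H
  atom 2: C, bond orders sum to 4 (valence 4) → 0 H
  atom 3: C, bond orders sum to 4 (valence 4) → 0 H
  atom 4: C, bond orders sum to 1 (valence 4) → 3 H
  atom 5: C, bond orders sum to 4 (valence 4) → 0 H
  atom 6: C, bond orders sum to 4 (valence 4) → 0 H
  atom 7: N, bond orders sum to 3 (valence 3) → 0 H
  atom 8: C, bond orders sum to 4 (valence 4) → 0 H
  atom 9: C, bond orders sum to 3 (valence 4) → 1 H
  atom 10: O, bond orders sum to 2 (valence 2) → 0 H
  atom 11: C, bond orders sum to 4 (valence 4) → 0 H
  atom 12: C, bond orders sum to 3 (valence 4) → 1 H
  atom 13: N, bond orders sum to 1 (valence 3) → 2 H
Totals → C:9, H:8, N:2, O:1, S:1.
In Hill order: C9H8N2OS.

C9H8N2OS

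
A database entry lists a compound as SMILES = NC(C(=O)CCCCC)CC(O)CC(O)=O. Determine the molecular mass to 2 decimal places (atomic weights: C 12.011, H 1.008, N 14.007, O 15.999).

231.29 g/mol

First, the molecular formula is C11H21NO4 (counting implicit H from valence).
  C: 11 × 12.011 = 132.121
  H: 21 × 1.008 = 21.168
  N: 1 × 14.007 = 14.007
  O: 4 × 15.999 = 63.996
Sum: 11×12.011 + 21×1.008 + 1×14.007 + 4×15.999 = 231.292 → 231.29 g/mol.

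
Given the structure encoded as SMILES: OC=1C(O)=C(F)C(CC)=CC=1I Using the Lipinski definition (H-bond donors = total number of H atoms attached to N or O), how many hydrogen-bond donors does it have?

Donors: find every N or O and count the H atoms it carries.
  atom 1 (O): bond orders sum to 1 → 1 H
  atom 4 (O): bond orders sum to 1 → 1 H
Lipinski HBD = 2.

2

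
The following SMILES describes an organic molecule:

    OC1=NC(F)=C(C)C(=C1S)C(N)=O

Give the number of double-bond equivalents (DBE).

Degree of unsaturation = (number of rings) + (number of π bonds).
Ring closures in the SMILES: 1.
π bonds: 4 double bonds (each 1 DoU) → 4 DoU from unsaturation.
Total DoU = 1 + 4 = 5.

5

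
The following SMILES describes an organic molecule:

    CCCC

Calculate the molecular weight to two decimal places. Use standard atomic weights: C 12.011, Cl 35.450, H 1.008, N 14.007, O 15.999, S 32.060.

First, the molecular formula is C4H10 (counting implicit H from valence).
  C: 4 × 12.011 = 48.044
  H: 10 × 1.008 = 10.080
Sum: 4×12.011 + 10×1.008 = 58.124 → 58.12 g/mol.

58.12 g/mol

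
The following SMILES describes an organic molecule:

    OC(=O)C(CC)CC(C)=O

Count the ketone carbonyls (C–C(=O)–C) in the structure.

1

The ketone motif appears at heavy-atom position 8 in the SMILES.
Other groups present: 1 carboxylic acid.
Ketone count: 1.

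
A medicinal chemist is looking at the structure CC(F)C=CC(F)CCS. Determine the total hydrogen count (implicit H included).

12

Walk through each heavy atom and fill implicit hydrogens from standard valence (C 4, N 3, O 2, S 2, halogen 1):
  atom 1: C, bond orders sum to 1 (valence 4) → 3 H
  atom 2: C, bond orders sum to 3 (valence 4) → 1 H
  atom 3: F (halogen, monovalent) → 0 H
  atom 4: C, bond orders sum to 3 (valence 4) → 1 H
  atom 5: C, bond orders sum to 3 (valence 4) → 1 H
  atom 6: C, bond orders sum to 3 (valence 4) → 1 H
  atom 7: F (halogen, monovalent) → 0 H
  atom 8: C, bond orders sum to 2 (valence 4) → 2 H
  atom 9: C, bond orders sum to 2 (valence 4) → 2 H
  atom 10: S, bond orders sum to 1 (valence 2) → 1 H
Total hydrogens: 12.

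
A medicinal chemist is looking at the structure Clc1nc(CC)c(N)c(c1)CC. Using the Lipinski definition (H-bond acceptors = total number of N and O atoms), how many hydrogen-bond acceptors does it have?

2

N atoms: 2; O atoms: 0.
Lipinski HBA = 2 + 0 = 2.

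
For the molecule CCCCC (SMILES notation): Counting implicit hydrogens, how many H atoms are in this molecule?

Walk through each heavy atom and fill implicit hydrogens from standard valence (C 4, N 3, O 2, S 2, halogen 1):
  atom 1: C, bond orders sum to 1 (valence 4) → 3 H
  atom 2: C, bond orders sum to 2 (valence 4) → 2 H
  atom 3: C, bond orders sum to 2 (valence 4) → 2 H
  atom 4: C, bond orders sum to 2 (valence 4) → 2 H
  atom 5: C, bond orders sum to 1 (valence 4) → 3 H
Total hydrogens: 12.

12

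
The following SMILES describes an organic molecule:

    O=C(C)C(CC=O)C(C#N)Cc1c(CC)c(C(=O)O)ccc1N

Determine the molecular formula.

C17H20N2O4

Walk through each heavy atom and fill implicit hydrogens from standard valence (C 4, N 3, O 2, S 2, halogen 1); for lowercase aromatic atoms, an aromatic c carries 1 H when it has two neighbours and 0 H with three, and aromatic n carries 0 H:
  atom 1: O, bond orders sum to 2 (valence 2) → 0 H
  atom 2: C, bond orders sum to 4 (valence 4) → 0 H
  atom 3: C, bond orders sum to 1 (valence 4) → 3 H
  atom 4: C, bond orders sum to 3 (valence 4) → 1 H
  atom 5: C, bond orders sum to 2 (valence 4) → 2 H
  atom 6: C, bond orders sum to 3 (valence 4) → 1 H
  atom 7: O, bond orders sum to 2 (valence 2) → 0 H
  atom 8: C, bond orders sum to 3 (valence 4) → 1 H
  atom 9: C, bond orders sum to 4 (valence 4) → 0 H
  atom 10: N, bond orders sum to 3 (valence 3) → 0 H
  atom 11: C, bond orders sum to 2 (valence 4) → 2 H
  atom 12: aromatic c, 3 neighbours → 0 H
  atom 13: aromatic c, 3 neighbours → 0 H
  atom 14: C, bond orders sum to 2 (valence 4) → 2 H
  atom 15: C, bond orders sum to 1 (valence 4) → 3 H
  atom 16: aromatic c, 3 neighbours → 0 H
  atom 17: C, bond orders sum to 4 (valence 4) → 0 H
  atom 18: O, bond orders sum to 2 (valence 2) → 0 H
  atom 19: O, bond orders sum to 1 (valence 2) → 1 H
  atom 20: aromatic c, 2 neighbours → 1 H
  atom 21: aromatic c, 2 neighbours → 1 H
  atom 22: aromatic c, 3 neighbours → 0 H
  atom 23: N, bond orders sum to 1 (valence 3) → 2 H
Totals → C:17, H:20, N:2, O:4.
In Hill order: C17H20N2O4.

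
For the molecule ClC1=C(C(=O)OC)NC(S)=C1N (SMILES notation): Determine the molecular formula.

C6H7ClN2O2S

Walk through each heavy atom and fill implicit hydrogens from standard valence (C 4, N 3, O 2, S 2, halogen 1):
  atom 1: Cl (halogen, monovalent) → 0 H
  atom 2: C, bond orders sum to 4 (valence 4) → 0 H
  atom 3: C, bond orders sum to 4 (valence 4) → 0 H
  atom 4: C, bond orders sum to 4 (valence 4) → 0 H
  atom 5: O, bond orders sum to 2 (valence 2) → 0 H
  atom 6: O, bond orders sum to 2 (valence 2) → 0 H
  atom 7: C, bond orders sum to 1 (valence 4) → 3 H
  atom 8: N, bond orders sum to 2 (valence 3) → 1 H
  atom 9: C, bond orders sum to 4 (valence 4) → 0 H
  atom 10: S, bond orders sum to 1 (valence 2) → 1 H
  atom 11: C, bond orders sum to 4 (valence 4) → 0 H
  atom 12: N, bond orders sum to 1 (valence 3) → 2 H
Totals → C:6, H:7, Cl:1, N:2, O:2, S:1.
In Hill order: C6H7ClN2O2S.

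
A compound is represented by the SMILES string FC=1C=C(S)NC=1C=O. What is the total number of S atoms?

1

Scan the SMILES for S atoms (remember two-letter symbols like Cl and Br are single atoms).
Sulfur count: 1.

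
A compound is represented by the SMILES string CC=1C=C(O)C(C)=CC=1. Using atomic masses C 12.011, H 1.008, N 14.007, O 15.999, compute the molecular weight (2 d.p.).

First, the molecular formula is C8H10O (counting implicit H from valence).
  C: 8 × 12.011 = 96.088
  H: 10 × 1.008 = 10.080
  O: 1 × 15.999 = 15.999
Sum: 8×12.011 + 10×1.008 + 1×15.999 = 122.167 → 122.17 g/mol.

122.17 g/mol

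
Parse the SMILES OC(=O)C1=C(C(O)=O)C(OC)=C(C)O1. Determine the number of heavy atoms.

Every atom symbol written in the SMILES (organic subset) is one heavy atom; implicit H are not written.
Heavy atoms by element → C:8, O:6.
Total: 14.

14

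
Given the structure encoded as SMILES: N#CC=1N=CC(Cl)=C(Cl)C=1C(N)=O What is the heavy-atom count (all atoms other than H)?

13

Every atom symbol written in the SMILES (organic subset) is one heavy atom; implicit H are not written.
Heavy atoms by element → C:7, Cl:2, N:3, O:1.
Total: 13.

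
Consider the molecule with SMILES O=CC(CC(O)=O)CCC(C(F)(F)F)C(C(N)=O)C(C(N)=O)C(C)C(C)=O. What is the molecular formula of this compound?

Walk through each heavy atom and fill implicit hydrogens from standard valence (C 4, N 3, O 2, S 2, halogen 1):
  atom 1: O, bond orders sum to 2 (valence 2) → 0 H
  atom 2: C, bond orders sum to 3 (valence 4) → 1 H
  atom 3: C, bond orders sum to 3 (valence 4) → 1 H
  atom 4: C, bond orders sum to 2 (valence 4) → 2 H
  atom 5: C, bond orders sum to 4 (valence 4) → 0 H
  atom 6: O, bond orders sum to 1 (valence 2) → 1 H
  atom 7: O, bond orders sum to 2 (valence 2) → 0 H
  atom 8: C, bond orders sum to 2 (valence 4) → 2 H
  atom 9: C, bond orders sum to 2 (valence 4) → 2 H
  atom 10: C, bond orders sum to 3 (valence 4) → 1 H
  atom 11: C, bond orders sum to 4 (valence 4) → 0 H
  atom 12: F (halogen, monovalent) → 0 H
  atom 13: F (halogen, monovalent) → 0 H
  atom 14: F (halogen, monovalent) → 0 H
  atom 15: C, bond orders sum to 3 (valence 4) → 1 H
  atom 16: C, bond orders sum to 4 (valence 4) → 0 H
  atom 17: N, bond orders sum to 1 (valence 3) → 2 H
  atom 18: O, bond orders sum to 2 (valence 2) → 0 H
  atom 19: C, bond orders sum to 3 (valence 4) → 1 H
  atom 20: C, bond orders sum to 4 (valence 4) → 0 H
  atom 21: N, bond orders sum to 1 (valence 3) → 2 H
  atom 22: O, bond orders sum to 2 (valence 2) → 0 H
  atom 23: C, bond orders sum to 3 (valence 4) → 1 H
  atom 24: C, bond orders sum to 1 (valence 4) → 3 H
  atom 25: C, bond orders sum to 4 (valence 4) → 0 H
  atom 26: C, bond orders sum to 1 (valence 4) → 3 H
  atom 27: O, bond orders sum to 2 (valence 2) → 0 H
Totals → C:16, H:23, F:3, N:2, O:6.

C16H23F3N2O6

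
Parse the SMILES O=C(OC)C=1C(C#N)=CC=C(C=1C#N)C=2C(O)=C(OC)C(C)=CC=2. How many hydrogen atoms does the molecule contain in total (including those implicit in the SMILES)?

14

Walk through each heavy atom and fill implicit hydrogens from standard valence (C 4, N 3, O 2, S 2, halogen 1):
  atom 1: O, bond orders sum to 2 (valence 2) → 0 H
  atom 2: C, bond orders sum to 4 (valence 4) → 0 H
  atom 3: O, bond orders sum to 2 (valence 2) → 0 H
  atom 4: C, bond orders sum to 1 (valence 4) → 3 H
  atom 5: C, bond orders sum to 4 (valence 4) → 0 H
  atom 6: C, bond orders sum to 4 (valence 4) → 0 H
  atom 7: C, bond orders sum to 4 (valence 4) → 0 H
  atom 8: N, bond orders sum to 3 (valence 3) → 0 H
  atom 9: C, bond orders sum to 3 (valence 4) → 1 H
  atom 10: C, bond orders sum to 3 (valence 4) → 1 H
  atom 11: C, bond orders sum to 4 (valence 4) → 0 H
  atom 12: C, bond orders sum to 4 (valence 4) → 0 H
  atom 13: C, bond orders sum to 4 (valence 4) → 0 H
  atom 14: N, bond orders sum to 3 (valence 3) → 0 H
  atom 15: C, bond orders sum to 4 (valence 4) → 0 H
  atom 16: C, bond orders sum to 4 (valence 4) → 0 H
  atom 17: O, bond orders sum to 1 (valence 2) → 1 H
  atom 18: C, bond orders sum to 4 (valence 4) → 0 H
  atom 19: O, bond orders sum to 2 (valence 2) → 0 H
  atom 20: C, bond orders sum to 1 (valence 4) → 3 H
  atom 21: C, bond orders sum to 4 (valence 4) → 0 H
  atom 22: C, bond orders sum to 1 (valence 4) → 3 H
  atom 23: C, bond orders sum to 3 (valence 4) → 1 H
  atom 24: C, bond orders sum to 3 (valence 4) → 1 H
Total hydrogens: 14.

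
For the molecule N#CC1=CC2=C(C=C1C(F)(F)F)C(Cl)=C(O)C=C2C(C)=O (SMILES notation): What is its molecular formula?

Walk through each heavy atom and fill implicit hydrogens from standard valence (C 4, N 3, O 2, S 2, halogen 1):
  atom 1: N, bond orders sum to 3 (valence 3) → 0 H
  atom 2: C, bond orders sum to 4 (valence 4) → 0 H
  atom 3: C, bond orders sum to 4 (valence 4) → 0 H
  atom 4: C, bond orders sum to 3 (valence 4) → 1 H
  atom 5: C, bond orders sum to 4 (valence 4) → 0 H
  atom 6: C, bond orders sum to 4 (valence 4) → 0 H
  atom 7: C, bond orders sum to 3 (valence 4) → 1 H
  atom 8: C, bond orders sum to 4 (valence 4) → 0 H
  atom 9: C, bond orders sum to 4 (valence 4) → 0 H
  atom 10: F (halogen, monovalent) → 0 H
  atom 11: F (halogen, monovalent) → 0 H
  atom 12: F (halogen, monovalent) → 0 H
  atom 13: C, bond orders sum to 4 (valence 4) → 0 H
  atom 14: Cl (halogen, monovalent) → 0 H
  atom 15: C, bond orders sum to 4 (valence 4) → 0 H
  atom 16: O, bond orders sum to 1 (valence 2) → 1 H
  atom 17: C, bond orders sum to 3 (valence 4) → 1 H
  atom 18: C, bond orders sum to 4 (valence 4) → 0 H
  atom 19: C, bond orders sum to 4 (valence 4) → 0 H
  atom 20: C, bond orders sum to 1 (valence 4) → 3 H
  atom 21: O, bond orders sum to 2 (valence 2) → 0 H
Totals → C:14, H:7, Cl:1, F:3, N:1, O:2.
In Hill order: C14H7ClF3NO2.

C14H7ClF3NO2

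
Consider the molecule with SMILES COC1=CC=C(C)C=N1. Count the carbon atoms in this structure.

7

Count every carbon token in the SMILES (each C, including those in ring-closure positions and inside branches).
Carbon count: 7.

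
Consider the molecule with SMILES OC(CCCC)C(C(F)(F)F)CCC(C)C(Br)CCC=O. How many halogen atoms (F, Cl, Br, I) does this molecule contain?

Halogen atoms appear at heavy-atom positions 9, 10, 11, 17 (1×Br, 3×F).
Other groups present: 1 aldehyde, 1 hydroxyl.
Halogen count: 4.

4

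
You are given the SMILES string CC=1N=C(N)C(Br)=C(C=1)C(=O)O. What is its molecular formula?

Walk through each heavy atom and fill implicit hydrogens from standard valence (C 4, N 3, O 2, S 2, halogen 1):
  atom 1: C, bond orders sum to 1 (valence 4) → 3 H
  atom 2: C, bond orders sum to 4 (valence 4) → 0 H
  atom 3: N, bond orders sum to 3 (valence 3) → 0 H
  atom 4: C, bond orders sum to 4 (valence 4) → 0 H
  atom 5: N, bond orders sum to 1 (valence 3) → 2 H
  atom 6: C, bond orders sum to 4 (valence 4) → 0 H
  atom 7: Br (halogen, monovalent) → 0 H
  atom 8: C, bond orders sum to 4 (valence 4) → 0 H
  atom 9: C, bond orders sum to 3 (valence 4) → 1 H
  atom 10: C, bond orders sum to 4 (valence 4) → 0 H
  atom 11: O, bond orders sum to 2 (valence 2) → 0 H
  atom 12: O, bond orders sum to 1 (valence 2) → 1 H
Totals → C:7, H:7, Br:1, N:2, O:2.
In Hill order: C7H7BrN2O2.

C7H7BrN2O2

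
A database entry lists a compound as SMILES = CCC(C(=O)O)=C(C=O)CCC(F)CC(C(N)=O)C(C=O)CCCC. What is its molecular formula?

Walk through each heavy atom and fill implicit hydrogens from standard valence (C 4, N 3, O 2, S 2, halogen 1):
  atom 1: C, bond orders sum to 1 (valence 4) → 3 H
  atom 2: C, bond orders sum to 2 (valence 4) → 2 H
  atom 3: C, bond orders sum to 4 (valence 4) → 0 H
  atom 4: C, bond orders sum to 4 (valence 4) → 0 H
  atom 5: O, bond orders sum to 2 (valence 2) → 0 H
  atom 6: O, bond orders sum to 1 (valence 2) → 1 H
  atom 7: C, bond orders sum to 4 (valence 4) → 0 H
  atom 8: C, bond orders sum to 3 (valence 4) → 1 H
  atom 9: O, bond orders sum to 2 (valence 2) → 0 H
  atom 10: C, bond orders sum to 2 (valence 4) → 2 H
  atom 11: C, bond orders sum to 2 (valence 4) → 2 H
  atom 12: C, bond orders sum to 3 (valence 4) → 1 H
  atom 13: F (halogen, monovalent) → 0 H
  atom 14: C, bond orders sum to 2 (valence 4) → 2 H
  atom 15: C, bond orders sum to 3 (valence 4) → 1 H
  atom 16: C, bond orders sum to 4 (valence 4) → 0 H
  atom 17: N, bond orders sum to 1 (valence 3) → 2 H
  atom 18: O, bond orders sum to 2 (valence 2) → 0 H
  atom 19: C, bond orders sum to 3 (valence 4) → 1 H
  atom 20: C, bond orders sum to 3 (valence 4) → 1 H
  atom 21: O, bond orders sum to 2 (valence 2) → 0 H
  atom 22: C, bond orders sum to 2 (valence 4) → 2 H
  atom 23: C, bond orders sum to 2 (valence 4) → 2 H
  atom 24: C, bond orders sum to 2 (valence 4) → 2 H
  atom 25: C, bond orders sum to 1 (valence 4) → 3 H
Totals → C:18, H:28, F:1, N:1, O:5.
In Hill order: C18H28FNO5.

C18H28FNO5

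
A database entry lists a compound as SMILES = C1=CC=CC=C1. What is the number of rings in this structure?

1

In SMILES, each pair of matching ring-closure digits denotes one ring-closing bond; the number of such bonds equals the number of independent rings.
Ring-closure bonds here: 1.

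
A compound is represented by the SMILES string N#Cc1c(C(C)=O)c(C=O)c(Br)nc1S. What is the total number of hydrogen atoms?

Walk through each heavy atom and fill implicit hydrogens from standard valence (C 4, N 3, O 2, S 2, halogen 1); for lowercase aromatic atoms, an aromatic c carries 1 H when it has two neighbours and 0 H with three, and aromatic n carries 0 H:
  atom 1: N, bond orders sum to 3 (valence 3) → 0 H
  atom 2: C, bond orders sum to 4 (valence 4) → 0 H
  atom 3: aromatic c, 3 neighbours → 0 H
  atom 4: aromatic c, 3 neighbours → 0 H
  atom 5: C, bond orders sum to 4 (valence 4) → 0 H
  atom 6: C, bond orders sum to 1 (valence 4) → 3 H
  atom 7: O, bond orders sum to 2 (valence 2) → 0 H
  atom 8: aromatic c, 3 neighbours → 0 H
  atom 9: C, bond orders sum to 3 (valence 4) → 1 H
  atom 10: O, bond orders sum to 2 (valence 2) → 0 H
  atom 11: aromatic c, 3 neighbours → 0 H
  atom 12: Br (halogen, monovalent) → 0 H
  atom 13: aromatic n, 2 neighbours → 0 H
  atom 14: aromatic c, 3 neighbours → 0 H
  atom 15: S, bond orders sum to 1 (valence 2) → 1 H
Total hydrogens: 5.

5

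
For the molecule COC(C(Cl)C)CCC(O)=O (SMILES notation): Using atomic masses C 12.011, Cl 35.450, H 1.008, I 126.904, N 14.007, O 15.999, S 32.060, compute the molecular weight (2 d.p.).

First, the molecular formula is C7H13ClO3 (counting implicit H from valence).
  C: 7 × 12.011 = 84.077
  Cl: 1 × 35.450 = 35.450
  H: 13 × 1.008 = 13.104
  O: 3 × 15.999 = 47.997
Sum: 7×12.011 + 1×35.450 + 13×1.008 + 3×15.999 = 180.628 → 180.63 g/mol.

180.63 g/mol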